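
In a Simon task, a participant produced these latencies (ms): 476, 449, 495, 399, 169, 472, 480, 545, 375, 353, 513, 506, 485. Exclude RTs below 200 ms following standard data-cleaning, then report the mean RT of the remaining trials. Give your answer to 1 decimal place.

462.3 ms

Excluded: 169
Retained (n=12): Σ = 5548
Mean = 5548/12 = 462.3333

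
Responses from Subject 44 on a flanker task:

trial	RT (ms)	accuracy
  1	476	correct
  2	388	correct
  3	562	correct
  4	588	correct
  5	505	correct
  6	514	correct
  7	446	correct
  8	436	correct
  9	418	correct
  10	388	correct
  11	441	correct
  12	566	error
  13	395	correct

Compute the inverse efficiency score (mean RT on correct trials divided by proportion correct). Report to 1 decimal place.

Correct trials (n=12): 476, 388, 562, 588, 505, 514, 446, 436, 418, 388, 441, 395
Mean correct RT = 5557/12 = 463.0833 ms
Proportion correct = 12/13
IES = 463.0833 / (12/13) = 501.674 ms

501.7 ms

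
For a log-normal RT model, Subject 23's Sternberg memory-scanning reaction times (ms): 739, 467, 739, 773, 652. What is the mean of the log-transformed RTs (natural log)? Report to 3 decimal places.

6.497

ln(RT): 6.6053, 6.1463, 6.6053, 6.6503, 6.4800
Σ ln(RT) = 32.4872
Mean = 32.4872/5 = 6.49745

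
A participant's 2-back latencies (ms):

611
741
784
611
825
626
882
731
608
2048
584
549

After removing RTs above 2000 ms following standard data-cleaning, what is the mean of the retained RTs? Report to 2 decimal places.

686.55 ms

Excluded: 2048
Retained (n=11): Σ = 7552
Mean = 7552/11 = 686.5455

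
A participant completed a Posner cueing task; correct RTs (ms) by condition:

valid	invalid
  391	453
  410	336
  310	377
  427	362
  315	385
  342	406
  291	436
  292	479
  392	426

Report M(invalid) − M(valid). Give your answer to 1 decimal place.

M(valid) = 3170/9 = 352.222
M(invalid) = 3660/9 = 406.667
Difference = 406.667 − 352.222 = 54.444 ms

54.4 ms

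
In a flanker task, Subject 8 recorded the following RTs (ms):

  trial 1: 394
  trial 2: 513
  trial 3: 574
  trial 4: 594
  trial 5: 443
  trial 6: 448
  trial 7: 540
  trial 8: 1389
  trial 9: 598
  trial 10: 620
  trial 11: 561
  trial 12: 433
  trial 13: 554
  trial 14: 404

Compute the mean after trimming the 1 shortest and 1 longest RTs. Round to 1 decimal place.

523.5 ms

Sorted: 394, 404, 433, 443, 448, 513, 540, 554, 561, 574, 594, 598, 620, 1389
Drop lowest 1 (394) and highest 1 (1389)
Remaining (n=12): Σ = 6282, mean = 6282/12 = 523.500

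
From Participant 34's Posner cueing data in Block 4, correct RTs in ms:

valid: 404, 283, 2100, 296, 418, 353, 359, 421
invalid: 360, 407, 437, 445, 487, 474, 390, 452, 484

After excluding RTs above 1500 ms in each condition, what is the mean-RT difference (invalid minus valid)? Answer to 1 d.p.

75.3 ms

valid: exclude 2100
M(valid) = 2534/7 = 362.000
M(invalid) = 3936/9 = 437.333
Difference = 437.333 − 362.000 = 75.333 ms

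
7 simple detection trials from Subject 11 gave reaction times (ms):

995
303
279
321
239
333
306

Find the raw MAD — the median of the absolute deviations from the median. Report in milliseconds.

Sorted: 239, 279, 303, 306, 321, 333, 995 → median = 306
|x − 306|: 689, 3, 27, 15, 67, 27, 0
Sorted deviations: 0, 3, 15, 27, 27, 67, 689 → MAD = 27

27 ms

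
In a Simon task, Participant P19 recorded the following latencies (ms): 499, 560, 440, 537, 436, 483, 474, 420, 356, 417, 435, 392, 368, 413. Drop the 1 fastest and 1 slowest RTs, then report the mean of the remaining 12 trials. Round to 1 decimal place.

442.8 ms

Sorted: 356, 368, 392, 413, 417, 420, 435, 436, 440, 474, 483, 499, 537, 560
Drop lowest 1 (356) and highest 1 (560)
Remaining (n=12): Σ = 5314, mean = 5314/12 = 442.833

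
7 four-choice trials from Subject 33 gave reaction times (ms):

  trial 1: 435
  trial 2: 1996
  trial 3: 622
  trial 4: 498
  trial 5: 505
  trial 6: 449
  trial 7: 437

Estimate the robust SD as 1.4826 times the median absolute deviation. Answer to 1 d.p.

Sorted: 435, 437, 449, 498, 505, 622, 1996 → median = 498
|x − 498| sorted: 0, 7, 49, 61, 63, 124, 1498 → MAD = 61
Robust SD ≈ 1.4826 × 61 = 90.439

90.4 ms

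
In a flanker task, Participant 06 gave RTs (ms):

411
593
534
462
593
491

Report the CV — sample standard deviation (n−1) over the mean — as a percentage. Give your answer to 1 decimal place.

n = 6, Σ = 3084, M = 514.0000
Σ(x−M)² = 26724.000; s = √(26724.000/5) = 73.1081
CV = 73.1081 / 514.0000 = 0.14223 = 14.223%

14.2%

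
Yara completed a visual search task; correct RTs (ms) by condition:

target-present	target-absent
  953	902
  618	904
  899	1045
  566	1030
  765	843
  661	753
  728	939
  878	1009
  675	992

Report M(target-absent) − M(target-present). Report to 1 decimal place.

M(target-present) = 6743/9 = 749.222
M(target-absent) = 8417/9 = 935.222
Difference = 935.222 − 749.222 = 186.000 ms

186.0 ms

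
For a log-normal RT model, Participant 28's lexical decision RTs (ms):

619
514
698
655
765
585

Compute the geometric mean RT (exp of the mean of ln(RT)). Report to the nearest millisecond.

634 ms

ln(RT): 6.4281, 6.2422, 6.5482, 6.4846, 6.6399, 6.3716
Mean ln(RT) = 38.7147/6 = 6.45245
Geometric mean = exp(6.45245) = 634.25 ms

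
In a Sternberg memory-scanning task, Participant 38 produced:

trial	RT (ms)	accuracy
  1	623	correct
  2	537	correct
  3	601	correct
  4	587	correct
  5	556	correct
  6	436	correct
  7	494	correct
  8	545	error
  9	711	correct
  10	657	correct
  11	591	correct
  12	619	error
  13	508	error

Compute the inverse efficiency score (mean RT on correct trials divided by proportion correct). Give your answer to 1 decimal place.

753.1 ms

Correct trials (n=10): 623, 537, 601, 587, 556, 436, 494, 711, 657, 591
Mean correct RT = 5793/10 = 579.3000 ms
Proportion correct = 10/13
IES = 579.3000 / (10/13) = 753.090 ms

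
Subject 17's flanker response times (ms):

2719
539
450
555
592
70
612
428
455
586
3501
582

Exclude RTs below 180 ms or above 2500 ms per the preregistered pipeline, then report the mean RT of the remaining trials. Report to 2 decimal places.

533.22 ms

Excluded: 70, 2719, 3501
Retained (n=9): Σ = 4799
Mean = 4799/9 = 533.2222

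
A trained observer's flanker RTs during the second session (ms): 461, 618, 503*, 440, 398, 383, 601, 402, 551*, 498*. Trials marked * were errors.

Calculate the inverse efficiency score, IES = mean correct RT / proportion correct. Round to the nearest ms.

Correct trials (n=7): 461, 618, 440, 398, 383, 601, 402
Mean correct RT = 3303/7 = 471.8571 ms
Proportion correct = 7/10
IES = 471.8571 / (7/10) = 674.082 ms

674 ms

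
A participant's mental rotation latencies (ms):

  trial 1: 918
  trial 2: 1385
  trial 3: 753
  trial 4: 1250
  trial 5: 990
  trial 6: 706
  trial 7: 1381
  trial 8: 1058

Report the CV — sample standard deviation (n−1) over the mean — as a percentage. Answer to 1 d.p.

25.1%

n = 8, Σ = 8441, M = 1055.1250
Σ(x−M)² = 489208.875; s = √(489208.875/7) = 264.3615
CV = 264.3615 / 1055.1250 = 0.25055 = 25.055%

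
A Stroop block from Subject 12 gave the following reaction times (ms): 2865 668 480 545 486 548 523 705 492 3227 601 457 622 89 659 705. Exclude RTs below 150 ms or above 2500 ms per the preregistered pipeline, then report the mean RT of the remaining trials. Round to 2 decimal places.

576.23 ms

Excluded: 89, 2865, 3227
Retained (n=13): Σ = 7491
Mean = 7491/13 = 576.2308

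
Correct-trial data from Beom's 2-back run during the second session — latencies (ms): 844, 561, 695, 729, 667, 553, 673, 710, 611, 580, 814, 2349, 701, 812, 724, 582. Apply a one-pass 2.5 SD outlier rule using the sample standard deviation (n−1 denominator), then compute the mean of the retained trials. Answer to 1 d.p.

683.7 ms

n = 16, ΣRT = 12605, M = 787.812
Σ(x−M)² = 2722636.44; s = √(2722636.44/15) = 426.039
Cutoffs: 787.812 ± 2.5·426.039 → [-277.3, 1852.9]
Outside: 2349 → excluded.
Retained (n=15): Σ = 10256, mean = 10256/15 = 683.733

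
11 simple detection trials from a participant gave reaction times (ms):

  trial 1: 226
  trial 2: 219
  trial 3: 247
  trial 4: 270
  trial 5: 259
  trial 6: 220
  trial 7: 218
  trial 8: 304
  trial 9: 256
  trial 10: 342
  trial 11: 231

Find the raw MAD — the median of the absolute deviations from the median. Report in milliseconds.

Sorted: 218, 219, 220, 226, 231, 247, 256, 259, 270, 304, 342 → median = 247
|x − 247|: 21, 28, 0, 23, 12, 27, 29, 57, 9, 95, 16
Sorted deviations: 0, 9, 12, 16, 21, 23, 27, 28, 29, 57, 95 → MAD = 23

23 ms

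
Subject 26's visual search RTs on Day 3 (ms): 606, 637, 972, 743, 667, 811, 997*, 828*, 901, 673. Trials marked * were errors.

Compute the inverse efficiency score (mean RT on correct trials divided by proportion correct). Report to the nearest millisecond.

Correct trials (n=8): 606, 637, 972, 743, 667, 811, 901, 673
Mean correct RT = 6010/8 = 751.2500 ms
Proportion correct = 8/10
IES = 751.2500 / (8/10) = 939.062 ms

939 ms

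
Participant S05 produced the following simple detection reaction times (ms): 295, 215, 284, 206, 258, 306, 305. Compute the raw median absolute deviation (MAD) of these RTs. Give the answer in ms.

Sorted: 206, 215, 258, 284, 295, 305, 306 → median = 284
|x − 284|: 11, 69, 0, 78, 26, 22, 21
Sorted deviations: 0, 11, 21, 22, 26, 69, 78 → MAD = 22

22 ms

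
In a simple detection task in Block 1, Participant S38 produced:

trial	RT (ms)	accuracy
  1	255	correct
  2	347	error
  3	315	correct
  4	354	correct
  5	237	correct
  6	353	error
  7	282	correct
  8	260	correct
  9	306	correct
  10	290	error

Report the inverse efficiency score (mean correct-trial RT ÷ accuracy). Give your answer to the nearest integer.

Correct trials (n=7): 255, 315, 354, 237, 282, 260, 306
Mean correct RT = 2009/7 = 287.0000 ms
Proportion correct = 7/10
IES = 287.0000 / (7/10) = 410.000 ms

410 ms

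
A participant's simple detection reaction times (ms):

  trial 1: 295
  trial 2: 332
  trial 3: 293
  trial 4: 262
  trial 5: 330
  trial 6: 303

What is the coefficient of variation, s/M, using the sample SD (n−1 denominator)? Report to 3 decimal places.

0.086

n = 6, Σ = 1815, M = 302.5000
Σ(x−M)² = 3413.500; s = √(3413.500/5) = 26.1285
CV = 26.1285 / 302.5000 = 0.08638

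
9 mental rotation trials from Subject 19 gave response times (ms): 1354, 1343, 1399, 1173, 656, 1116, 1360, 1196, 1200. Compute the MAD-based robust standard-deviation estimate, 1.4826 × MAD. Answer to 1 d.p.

212.0 ms

Sorted: 656, 1116, 1173, 1196, 1200, 1343, 1354, 1360, 1399 → median = 1200
|x − 1200| sorted: 0, 4, 27, 84, 143, 154, 160, 199, 544 → MAD = 143
Robust SD ≈ 1.4826 × 143 = 212.012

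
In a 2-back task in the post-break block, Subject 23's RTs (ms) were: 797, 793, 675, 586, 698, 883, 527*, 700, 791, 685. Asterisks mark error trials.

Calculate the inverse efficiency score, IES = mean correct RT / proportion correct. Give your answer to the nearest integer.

Correct trials (n=9): 797, 793, 675, 586, 698, 883, 700, 791, 685
Mean correct RT = 6608/9 = 734.2222 ms
Proportion correct = 9/10
IES = 734.2222 / (9/10) = 815.802 ms

816 ms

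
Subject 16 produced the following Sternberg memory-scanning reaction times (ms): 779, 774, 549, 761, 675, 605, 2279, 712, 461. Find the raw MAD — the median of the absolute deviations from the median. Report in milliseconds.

Sorted: 461, 549, 605, 675, 712, 761, 774, 779, 2279 → median = 712
|x − 712|: 67, 62, 163, 49, 37, 107, 1567, 0, 251
Sorted deviations: 0, 37, 49, 62, 67, 107, 163, 251, 1567 → MAD = 67

67 ms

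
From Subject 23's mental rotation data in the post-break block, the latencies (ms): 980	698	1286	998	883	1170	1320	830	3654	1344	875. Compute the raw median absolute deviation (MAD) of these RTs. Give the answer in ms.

172 ms

Sorted: 698, 830, 875, 883, 980, 998, 1170, 1286, 1320, 1344, 3654 → median = 998
|x − 998|: 18, 300, 288, 0, 115, 172, 322, 168, 2656, 346, 123
Sorted deviations: 0, 18, 115, 123, 168, 172, 288, 300, 322, 346, 2656 → MAD = 172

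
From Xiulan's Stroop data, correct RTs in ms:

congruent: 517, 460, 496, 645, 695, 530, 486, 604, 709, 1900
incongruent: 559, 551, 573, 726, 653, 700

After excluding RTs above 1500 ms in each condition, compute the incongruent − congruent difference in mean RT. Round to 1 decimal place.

55.7 ms

congruent: exclude 1900
M(congruent) = 5142/9 = 571.333
M(incongruent) = 3762/6 = 627.000
Difference = 627.000 − 571.333 = 55.667 ms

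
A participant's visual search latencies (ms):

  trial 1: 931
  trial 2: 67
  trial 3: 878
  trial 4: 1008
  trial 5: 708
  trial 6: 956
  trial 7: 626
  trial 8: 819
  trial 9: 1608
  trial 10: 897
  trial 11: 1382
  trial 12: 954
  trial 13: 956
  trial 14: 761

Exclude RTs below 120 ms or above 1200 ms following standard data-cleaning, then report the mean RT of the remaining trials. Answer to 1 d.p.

Excluded: 67, 1382, 1608
Retained (n=11): Σ = 9494
Mean = 9494/11 = 863.0909

863.1 ms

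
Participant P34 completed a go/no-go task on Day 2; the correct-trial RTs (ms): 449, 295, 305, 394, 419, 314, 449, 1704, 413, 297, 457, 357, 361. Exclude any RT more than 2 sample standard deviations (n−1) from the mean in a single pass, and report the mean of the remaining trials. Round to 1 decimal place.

n = 13, ΣRT = 6214, M = 478.000
Σ(x−M)² = 1671366.00; s = √(1671366.00/12) = 373.203
Cutoffs: 478.000 ± 2·373.203 → [-268.4, 1224.4]
Outside: 1704 → excluded.
Retained (n=12): Σ = 4510, mean = 4510/12 = 375.833

375.8 ms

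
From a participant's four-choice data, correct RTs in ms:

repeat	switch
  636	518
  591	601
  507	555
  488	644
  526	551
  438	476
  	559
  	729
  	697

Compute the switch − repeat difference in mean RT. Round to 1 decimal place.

61.2 ms

M(repeat) = 3186/6 = 531.000
M(switch) = 5330/9 = 592.222
Difference = 592.222 − 531.000 = 61.222 ms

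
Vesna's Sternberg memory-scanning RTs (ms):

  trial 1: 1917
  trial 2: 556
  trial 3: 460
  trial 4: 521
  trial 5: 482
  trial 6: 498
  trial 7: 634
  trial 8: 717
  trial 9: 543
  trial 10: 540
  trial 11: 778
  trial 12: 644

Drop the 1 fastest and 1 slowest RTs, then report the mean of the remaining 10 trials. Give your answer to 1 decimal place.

Sorted: 460, 482, 498, 521, 540, 543, 556, 634, 644, 717, 778, 1917
Drop lowest 1 (460) and highest 1 (1917)
Remaining (n=10): Σ = 5913, mean = 5913/10 = 591.300

591.3 ms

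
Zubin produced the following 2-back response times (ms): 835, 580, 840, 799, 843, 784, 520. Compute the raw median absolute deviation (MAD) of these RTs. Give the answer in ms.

Sorted: 520, 580, 784, 799, 835, 840, 843 → median = 799
|x − 799|: 36, 219, 41, 0, 44, 15, 279
Sorted deviations: 0, 15, 36, 41, 44, 219, 279 → MAD = 41

41 ms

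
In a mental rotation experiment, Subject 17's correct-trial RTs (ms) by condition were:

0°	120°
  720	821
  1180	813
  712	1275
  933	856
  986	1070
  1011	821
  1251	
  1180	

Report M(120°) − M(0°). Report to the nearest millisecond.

M(0°) = 7973/8 = 996.625
M(120°) = 5656/6 = 942.667
Difference = 942.667 − 996.625 = -53.958 ms

-54 ms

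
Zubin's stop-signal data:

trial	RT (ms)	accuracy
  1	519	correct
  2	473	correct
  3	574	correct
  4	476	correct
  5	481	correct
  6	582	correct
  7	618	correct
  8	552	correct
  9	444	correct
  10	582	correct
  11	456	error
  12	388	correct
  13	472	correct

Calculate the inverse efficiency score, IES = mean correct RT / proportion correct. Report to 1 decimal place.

Correct trials (n=12): 519, 473, 574, 476, 481, 582, 618, 552, 444, 582, 388, 472
Mean correct RT = 6161/12 = 513.4167 ms
Proportion correct = 12/13
IES = 513.4167 / (12/13) = 556.201 ms

556.2 ms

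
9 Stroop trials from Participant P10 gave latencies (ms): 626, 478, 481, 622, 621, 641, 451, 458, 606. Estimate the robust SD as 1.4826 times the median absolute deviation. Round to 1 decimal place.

51.9 ms

Sorted: 451, 458, 478, 481, 606, 621, 622, 626, 641 → median = 606
|x − 606| sorted: 0, 15, 16, 20, 35, 125, 128, 148, 155 → MAD = 35
Robust SD ≈ 1.4826 × 35 = 51.891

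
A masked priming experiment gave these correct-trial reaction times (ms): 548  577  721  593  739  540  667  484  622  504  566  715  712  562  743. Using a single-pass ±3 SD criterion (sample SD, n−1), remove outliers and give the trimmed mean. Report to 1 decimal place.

n = 15, ΣRT = 9293, M = 619.533
Σ(x−M)² = 111583.73; s = √(111583.73/14) = 89.276
Cutoffs: 619.533 ± 3·89.276 → [351.7, 887.4]
No RTs fall outside the cutoffs; all 15 retained. Mean = 9293/15 = 619.533

619.5 ms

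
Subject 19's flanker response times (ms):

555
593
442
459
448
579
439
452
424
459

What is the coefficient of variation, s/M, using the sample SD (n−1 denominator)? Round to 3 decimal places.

0.132

n = 10, Σ = 4850, M = 485.0000
Σ(x−M)² = 36896.000; s = √(36896.000/9) = 64.0278
CV = 64.0278 / 485.0000 = 0.13202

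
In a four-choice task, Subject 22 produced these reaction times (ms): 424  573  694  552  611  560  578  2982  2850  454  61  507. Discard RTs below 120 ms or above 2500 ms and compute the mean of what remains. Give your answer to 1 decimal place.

Excluded: 61, 2850, 2982
Retained (n=9): Σ = 4953
Mean = 4953/9 = 550.3333

550.3 ms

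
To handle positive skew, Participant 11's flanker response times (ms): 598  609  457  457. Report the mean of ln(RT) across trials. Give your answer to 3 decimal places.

ln(RT): 6.3936, 6.4118, 6.1247, 6.1247
Σ ln(RT) = 25.0548
Mean = 25.0548/4 = 6.26369

6.264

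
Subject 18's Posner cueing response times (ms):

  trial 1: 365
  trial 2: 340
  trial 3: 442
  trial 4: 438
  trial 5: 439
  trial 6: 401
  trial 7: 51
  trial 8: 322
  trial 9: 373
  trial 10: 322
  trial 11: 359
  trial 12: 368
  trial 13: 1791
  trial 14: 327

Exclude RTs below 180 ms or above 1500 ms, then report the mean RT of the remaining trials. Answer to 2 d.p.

Excluded: 51, 1791
Retained (n=12): Σ = 4496
Mean = 4496/12 = 374.6667

374.67 ms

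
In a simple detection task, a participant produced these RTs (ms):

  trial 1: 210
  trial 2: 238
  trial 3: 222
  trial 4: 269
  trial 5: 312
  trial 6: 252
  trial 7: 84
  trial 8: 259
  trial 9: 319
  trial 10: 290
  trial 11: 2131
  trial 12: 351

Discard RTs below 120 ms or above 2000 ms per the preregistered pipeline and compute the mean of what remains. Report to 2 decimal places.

272.20 ms

Excluded: 84, 2131
Retained (n=10): Σ = 2722
Mean = 2722/10 = 272.2000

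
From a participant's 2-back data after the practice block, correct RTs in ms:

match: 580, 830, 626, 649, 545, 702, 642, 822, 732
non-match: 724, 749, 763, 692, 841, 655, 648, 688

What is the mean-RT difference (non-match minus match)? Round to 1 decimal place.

39.1 ms

M(match) = 6128/9 = 680.889
M(non-match) = 5760/8 = 720.000
Difference = 720.000 − 680.889 = 39.111 ms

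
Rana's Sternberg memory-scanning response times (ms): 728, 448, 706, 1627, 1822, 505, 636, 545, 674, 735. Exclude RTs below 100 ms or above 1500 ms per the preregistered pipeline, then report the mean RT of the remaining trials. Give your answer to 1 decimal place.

622.1 ms

Excluded: 1627, 1822
Retained (n=8): Σ = 4977
Mean = 4977/8 = 622.1250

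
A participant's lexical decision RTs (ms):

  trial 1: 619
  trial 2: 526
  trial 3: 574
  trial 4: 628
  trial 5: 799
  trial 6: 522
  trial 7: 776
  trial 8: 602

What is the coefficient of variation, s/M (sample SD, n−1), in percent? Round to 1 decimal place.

16.6%

n = 8, Σ = 5046, M = 630.7500
Σ(x−M)² = 76397.500; s = √(76397.500/7) = 104.4697
CV = 104.4697 / 630.7500 = 0.16563 = 16.563%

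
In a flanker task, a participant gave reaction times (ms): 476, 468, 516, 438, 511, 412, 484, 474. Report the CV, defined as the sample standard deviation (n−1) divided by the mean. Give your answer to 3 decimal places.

n = 8, Σ = 3779, M = 472.3750
Σ(x−M)² = 8391.875; s = √(8391.875/7) = 34.6243
CV = 34.6243 / 472.3750 = 0.07330

0.073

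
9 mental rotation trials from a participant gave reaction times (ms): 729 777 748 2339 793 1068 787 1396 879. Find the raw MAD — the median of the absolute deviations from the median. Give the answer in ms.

64 ms

Sorted: 729, 748, 777, 787, 793, 879, 1068, 1396, 2339 → median = 793
|x − 793|: 64, 16, 45, 1546, 0, 275, 6, 603, 86
Sorted deviations: 0, 6, 16, 45, 64, 86, 275, 603, 1546 → MAD = 64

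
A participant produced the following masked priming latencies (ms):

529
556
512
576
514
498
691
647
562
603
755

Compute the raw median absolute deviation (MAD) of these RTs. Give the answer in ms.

Sorted: 498, 512, 514, 529, 556, 562, 576, 603, 647, 691, 755 → median = 562
|x − 562|: 33, 6, 50, 14, 48, 64, 129, 85, 0, 41, 193
Sorted deviations: 0, 6, 14, 33, 41, 48, 50, 64, 85, 129, 193 → MAD = 48

48 ms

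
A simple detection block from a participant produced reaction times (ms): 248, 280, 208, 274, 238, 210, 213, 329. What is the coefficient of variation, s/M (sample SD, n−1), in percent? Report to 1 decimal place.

17.0%

n = 8, Σ = 2000, M = 250.0000
Σ(x−M)² = 12598.000; s = √(12598.000/7) = 42.4230
CV = 42.4230 / 250.0000 = 0.16969 = 16.969%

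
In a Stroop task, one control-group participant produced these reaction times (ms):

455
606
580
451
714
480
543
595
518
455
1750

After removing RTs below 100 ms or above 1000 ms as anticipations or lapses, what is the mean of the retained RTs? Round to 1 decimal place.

Excluded: 1750
Retained (n=10): Σ = 5397
Mean = 5397/10 = 539.7000

539.7 ms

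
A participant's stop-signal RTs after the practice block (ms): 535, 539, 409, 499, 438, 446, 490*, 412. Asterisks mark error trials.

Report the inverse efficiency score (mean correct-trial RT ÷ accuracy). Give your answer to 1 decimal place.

535.2 ms

Correct trials (n=7): 535, 539, 409, 499, 438, 446, 412
Mean correct RT = 3278/7 = 468.2857 ms
Proportion correct = 7/8
IES = 468.2857 / (7/8) = 535.184 ms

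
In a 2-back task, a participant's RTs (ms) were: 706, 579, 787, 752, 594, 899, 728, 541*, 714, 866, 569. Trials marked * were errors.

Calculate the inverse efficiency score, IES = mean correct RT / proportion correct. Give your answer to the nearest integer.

Correct trials (n=10): 706, 579, 787, 752, 594, 899, 728, 714, 866, 569
Mean correct RT = 7194/10 = 719.4000 ms
Proportion correct = 10/11
IES = 719.4000 / (10/11) = 791.340 ms

791 ms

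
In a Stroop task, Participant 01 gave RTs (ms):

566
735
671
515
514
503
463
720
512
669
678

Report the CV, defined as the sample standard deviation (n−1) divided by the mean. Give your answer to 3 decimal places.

n = 11, Σ = 6546, M = 595.0909
Σ(x−M)² = 99944.909; s = √(99944.909/10) = 99.9725
CV = 99.9725 / 595.0909 = 0.16800

0.168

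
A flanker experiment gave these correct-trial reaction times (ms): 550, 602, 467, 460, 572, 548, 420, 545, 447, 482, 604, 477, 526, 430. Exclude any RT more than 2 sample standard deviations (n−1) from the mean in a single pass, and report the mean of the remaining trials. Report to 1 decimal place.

509.3 ms

n = 14, ΣRT = 7130, M = 509.286
Σ(x−M)² = 50352.86; s = √(50352.86/13) = 62.236
Cutoffs: 509.286 ± 2·62.236 → [384.8, 633.8]
No RTs fall outside the cutoffs; all 14 retained. Mean = 7130/14 = 509.286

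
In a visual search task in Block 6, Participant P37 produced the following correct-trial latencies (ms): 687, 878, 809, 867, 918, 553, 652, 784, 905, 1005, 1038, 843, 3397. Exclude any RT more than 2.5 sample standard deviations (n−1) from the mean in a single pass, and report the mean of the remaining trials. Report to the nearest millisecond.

n = 13, ΣRT = 13336, M = 1025.846
Σ(x−M)² = 6313383.69; s = √(6313383.69/12) = 725.338
Cutoffs: 1025.846 ± 2.5·725.338 → [-787.5, 2839.2]
Outside: 3397 → excluded.
Retained (n=12): Σ = 9939, mean = 9939/12 = 828.250

828 ms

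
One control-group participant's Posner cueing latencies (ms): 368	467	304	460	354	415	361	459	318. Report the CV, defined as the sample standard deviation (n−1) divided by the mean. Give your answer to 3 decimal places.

0.161

n = 9, Σ = 3506, M = 389.5556
Σ(x−M)² = 31414.222; s = √(31414.222/8) = 62.6640
CV = 62.6640 / 389.5556 = 0.16086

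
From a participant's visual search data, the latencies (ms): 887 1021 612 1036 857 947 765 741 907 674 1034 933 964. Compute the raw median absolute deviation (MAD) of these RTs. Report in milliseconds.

114 ms

Sorted: 612, 674, 741, 765, 857, 887, 907, 933, 947, 964, 1021, 1034, 1036 → median = 907
|x − 907|: 20, 114, 295, 129, 50, 40, 142, 166, 0, 233, 127, 26, 57
Sorted deviations: 0, 20, 26, 40, 50, 57, 114, 127, 129, 142, 166, 233, 295 → MAD = 114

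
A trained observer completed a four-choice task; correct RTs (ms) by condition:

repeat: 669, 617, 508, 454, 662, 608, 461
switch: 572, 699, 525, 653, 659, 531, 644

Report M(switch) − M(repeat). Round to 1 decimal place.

M(repeat) = 3979/7 = 568.429
M(switch) = 4283/7 = 611.857
Difference = 611.857 − 568.429 = 43.429 ms

43.4 ms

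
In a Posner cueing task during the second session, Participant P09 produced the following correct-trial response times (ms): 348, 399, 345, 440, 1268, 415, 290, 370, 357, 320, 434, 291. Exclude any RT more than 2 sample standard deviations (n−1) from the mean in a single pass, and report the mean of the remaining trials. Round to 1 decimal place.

n = 12, ΣRT = 5277, M = 439.750
Σ(x−M)² = 776304.25; s = √(776304.25/11) = 265.656
Cutoffs: 439.750 ± 2·265.656 → [-91.6, 971.1]
Outside: 1268 → excluded.
Retained (n=11): Σ = 4009, mean = 4009/11 = 364.455

364.5 ms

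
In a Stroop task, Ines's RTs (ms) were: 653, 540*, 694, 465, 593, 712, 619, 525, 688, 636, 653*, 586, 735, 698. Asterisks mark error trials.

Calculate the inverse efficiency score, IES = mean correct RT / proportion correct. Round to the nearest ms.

739 ms

Correct trials (n=12): 653, 694, 465, 593, 712, 619, 525, 688, 636, 586, 735, 698
Mean correct RT = 7604/12 = 633.6667 ms
Proportion correct = 12/14
IES = 633.6667 / (12/14) = 739.278 ms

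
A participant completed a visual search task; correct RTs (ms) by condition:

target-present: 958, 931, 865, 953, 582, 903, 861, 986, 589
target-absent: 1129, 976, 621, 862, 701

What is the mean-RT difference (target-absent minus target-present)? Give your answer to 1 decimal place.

M(target-present) = 7628/9 = 847.556
M(target-absent) = 4289/5 = 857.800
Difference = 857.800 − 847.556 = 10.244 ms

10.2 ms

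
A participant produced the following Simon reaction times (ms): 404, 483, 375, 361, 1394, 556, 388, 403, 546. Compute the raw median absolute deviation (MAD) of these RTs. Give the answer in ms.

43 ms

Sorted: 361, 375, 388, 403, 404, 483, 546, 556, 1394 → median = 404
|x − 404|: 0, 79, 29, 43, 990, 152, 16, 1, 142
Sorted deviations: 0, 1, 16, 29, 43, 79, 142, 152, 990 → MAD = 43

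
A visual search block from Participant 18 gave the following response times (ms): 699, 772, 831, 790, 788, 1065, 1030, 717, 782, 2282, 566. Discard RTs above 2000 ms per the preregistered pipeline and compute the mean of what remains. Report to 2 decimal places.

Excluded: 2282
Retained (n=10): Σ = 8040
Mean = 8040/10 = 804.0000

804.00 ms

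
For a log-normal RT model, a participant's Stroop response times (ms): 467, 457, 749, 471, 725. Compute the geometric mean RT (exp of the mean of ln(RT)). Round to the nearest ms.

559 ms

ln(RT): 6.1463, 6.1247, 6.6187, 6.1549, 6.5862
Mean ln(RT) = 31.6308/5 = 6.32616
Geometric mean = exp(6.32616) = 559.00 ms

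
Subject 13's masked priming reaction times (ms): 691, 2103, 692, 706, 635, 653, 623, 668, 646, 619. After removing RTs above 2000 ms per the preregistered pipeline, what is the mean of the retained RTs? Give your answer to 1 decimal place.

659.2 ms

Excluded: 2103
Retained (n=9): Σ = 5933
Mean = 5933/9 = 659.2222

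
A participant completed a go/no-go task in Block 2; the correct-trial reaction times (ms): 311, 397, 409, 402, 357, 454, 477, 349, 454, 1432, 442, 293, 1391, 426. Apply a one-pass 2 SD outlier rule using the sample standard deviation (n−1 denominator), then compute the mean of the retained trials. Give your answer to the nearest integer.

398 ms

n = 14, ΣRT = 7594, M = 542.429
Σ(x−M)² = 1801217.43; s = √(1801217.43/13) = 372.230
Cutoffs: 542.429 ± 2·372.230 → [-202.0, 1286.9]
Outside: 1391, 1432 → excluded.
Retained (n=12): Σ = 4771, mean = 4771/12 = 397.583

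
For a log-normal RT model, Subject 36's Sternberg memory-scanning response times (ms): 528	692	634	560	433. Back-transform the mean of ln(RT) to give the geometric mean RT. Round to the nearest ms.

ln(RT): 6.2691, 6.5396, 6.4520, 6.3279, 6.0707
Mean ln(RT) = 31.6594/5 = 6.33188
Geometric mean = exp(6.33188) = 562.21 ms

562 ms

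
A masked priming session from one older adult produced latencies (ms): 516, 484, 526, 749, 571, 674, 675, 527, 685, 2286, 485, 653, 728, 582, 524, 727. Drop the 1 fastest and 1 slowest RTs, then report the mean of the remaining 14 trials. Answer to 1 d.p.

Sorted: 484, 485, 516, 524, 526, 527, 571, 582, 653, 674, 675, 685, 727, 728, 749, 2286
Drop lowest 1 (484) and highest 1 (2286)
Remaining (n=14): Σ = 8622, mean = 8622/14 = 615.857

615.9 ms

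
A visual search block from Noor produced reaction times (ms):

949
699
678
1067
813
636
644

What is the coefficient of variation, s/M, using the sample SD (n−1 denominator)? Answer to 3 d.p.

0.214

n = 7, Σ = 5486, M = 783.7143
Σ(x−M)² = 168119.429; s = √(168119.429/6) = 167.3915
CV = 167.3915 / 783.7143 = 0.21359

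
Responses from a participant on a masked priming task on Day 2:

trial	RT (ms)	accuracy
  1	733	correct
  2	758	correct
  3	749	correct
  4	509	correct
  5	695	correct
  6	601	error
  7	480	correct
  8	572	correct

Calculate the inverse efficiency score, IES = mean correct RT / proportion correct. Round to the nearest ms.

Correct trials (n=7): 733, 758, 749, 509, 695, 480, 572
Mean correct RT = 4496/7 = 642.2857 ms
Proportion correct = 7/8
IES = 642.2857 / (7/8) = 734.041 ms

734 ms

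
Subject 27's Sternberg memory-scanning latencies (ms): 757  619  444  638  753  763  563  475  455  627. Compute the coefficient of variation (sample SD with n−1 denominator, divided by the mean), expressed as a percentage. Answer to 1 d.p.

n = 10, Σ = 6094, M = 609.4000
Σ(x−M)² = 138632.400; s = √(138632.400/9) = 124.1112
CV = 124.1112 / 609.4000 = 0.20366 = 20.366%

20.4%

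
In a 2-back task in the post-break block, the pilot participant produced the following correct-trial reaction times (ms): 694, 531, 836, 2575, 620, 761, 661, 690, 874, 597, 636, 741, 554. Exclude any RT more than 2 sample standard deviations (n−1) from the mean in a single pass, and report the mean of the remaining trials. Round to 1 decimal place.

682.9 ms

n = 13, ΣRT = 10770, M = 828.462
Σ(x−M)² = 3427907.23; s = √(3427907.23/12) = 534.471
Cutoffs: 828.462 ± 2·534.471 → [-240.5, 1897.4]
Outside: 2575 → excluded.
Retained (n=12): Σ = 8195, mean = 8195/12 = 682.917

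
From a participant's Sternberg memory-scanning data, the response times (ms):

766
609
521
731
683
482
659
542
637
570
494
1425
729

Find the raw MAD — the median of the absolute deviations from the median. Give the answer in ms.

Sorted: 482, 494, 521, 542, 570, 609, 637, 659, 683, 729, 731, 766, 1425 → median = 637
|x − 637|: 129, 28, 116, 94, 46, 155, 22, 95, 0, 67, 143, 788, 92
Sorted deviations: 0, 22, 28, 46, 67, 92, 94, 95, 116, 129, 143, 155, 788 → MAD = 94

94 ms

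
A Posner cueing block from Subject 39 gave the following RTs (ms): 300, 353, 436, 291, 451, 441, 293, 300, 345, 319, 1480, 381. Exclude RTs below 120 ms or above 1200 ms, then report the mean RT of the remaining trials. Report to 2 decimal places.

Excluded: 1480
Retained (n=11): Σ = 3910
Mean = 3910/11 = 355.4545

355.45 ms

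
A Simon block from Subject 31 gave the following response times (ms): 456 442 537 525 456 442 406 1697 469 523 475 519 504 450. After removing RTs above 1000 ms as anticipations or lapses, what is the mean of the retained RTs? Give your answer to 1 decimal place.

Excluded: 1697
Retained (n=13): Σ = 6204
Mean = 6204/13 = 477.2308

477.2 ms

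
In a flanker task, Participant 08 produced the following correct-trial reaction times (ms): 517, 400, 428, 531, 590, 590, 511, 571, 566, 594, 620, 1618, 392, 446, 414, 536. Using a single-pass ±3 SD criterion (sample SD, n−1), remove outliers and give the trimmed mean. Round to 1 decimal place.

n = 16, ΣRT = 9324, M = 582.750
Σ(x−M)² = 1229023.00; s = √(1229023.00/15) = 286.243
Cutoffs: 582.750 ± 3·286.243 → [-276.0, 1441.5]
Outside: 1618 → excluded.
Retained (n=15): Σ = 7706, mean = 7706/15 = 513.733

513.7 ms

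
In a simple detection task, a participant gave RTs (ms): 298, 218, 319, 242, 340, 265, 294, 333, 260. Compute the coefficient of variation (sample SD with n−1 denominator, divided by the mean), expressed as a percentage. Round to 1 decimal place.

14.7%

n = 9, Σ = 2569, M = 285.4444
Σ(x−M)² = 14096.222; s = √(14096.222/8) = 41.9765
CV = 41.9765 / 285.4444 = 0.14706 = 14.706%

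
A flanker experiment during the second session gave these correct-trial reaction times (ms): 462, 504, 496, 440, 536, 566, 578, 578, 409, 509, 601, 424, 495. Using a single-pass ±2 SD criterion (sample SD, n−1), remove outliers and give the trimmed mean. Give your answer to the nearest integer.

n = 13, ΣRT = 6598, M = 507.538
Σ(x−M)² = 46521.23; s = √(46521.23/12) = 62.264
Cutoffs: 507.538 ± 2·62.264 → [383.0, 632.1]
No RTs fall outside the cutoffs; all 13 retained. Mean = 6598/13 = 507.538

508 ms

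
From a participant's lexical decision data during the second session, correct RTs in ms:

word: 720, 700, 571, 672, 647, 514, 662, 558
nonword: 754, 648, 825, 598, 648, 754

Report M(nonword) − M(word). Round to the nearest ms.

M(word) = 5044/8 = 630.500
M(nonword) = 4227/6 = 704.500
Difference = 704.500 − 630.500 = 74.000 ms

74 ms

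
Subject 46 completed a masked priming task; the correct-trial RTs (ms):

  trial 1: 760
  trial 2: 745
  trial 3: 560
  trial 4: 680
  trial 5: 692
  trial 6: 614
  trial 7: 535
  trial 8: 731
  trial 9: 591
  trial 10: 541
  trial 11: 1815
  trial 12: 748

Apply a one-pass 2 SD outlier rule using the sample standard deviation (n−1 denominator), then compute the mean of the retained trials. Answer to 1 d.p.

n = 12, ΣRT = 9012, M = 751.000
Σ(x−M)² = 1312750.00; s = √(1312750.00/11) = 345.458
Cutoffs: 751.000 ± 2·345.458 → [60.1, 1441.9]
Outside: 1815 → excluded.
Retained (n=11): Σ = 7197, mean = 7197/11 = 654.273

654.3 ms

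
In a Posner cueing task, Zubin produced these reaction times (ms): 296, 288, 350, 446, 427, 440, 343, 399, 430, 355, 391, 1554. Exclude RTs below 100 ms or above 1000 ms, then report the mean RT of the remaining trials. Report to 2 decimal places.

378.64 ms

Excluded: 1554
Retained (n=11): Σ = 4165
Mean = 4165/11 = 378.6364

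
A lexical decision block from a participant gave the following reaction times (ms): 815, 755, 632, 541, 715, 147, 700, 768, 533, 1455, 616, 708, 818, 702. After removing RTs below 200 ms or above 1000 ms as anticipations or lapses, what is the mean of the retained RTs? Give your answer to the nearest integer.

Excluded: 147, 1455
Retained (n=12): Σ = 8303
Mean = 8303/12 = 691.9167

692 ms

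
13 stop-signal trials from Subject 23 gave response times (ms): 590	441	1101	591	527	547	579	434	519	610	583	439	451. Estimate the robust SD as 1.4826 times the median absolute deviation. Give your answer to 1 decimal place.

Sorted: 434, 439, 441, 451, 519, 527, 547, 579, 583, 590, 591, 610, 1101 → median = 547
|x − 547| sorted: 0, 20, 28, 32, 36, 43, 44, 63, 96, 106, 108, 113, 554 → MAD = 44
Robust SD ≈ 1.4826 × 44 = 65.234

65.2 ms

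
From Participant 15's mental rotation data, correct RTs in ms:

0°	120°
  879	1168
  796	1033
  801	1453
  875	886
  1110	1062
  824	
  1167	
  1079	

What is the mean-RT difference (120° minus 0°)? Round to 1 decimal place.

179.0 ms

M(0°) = 7531/8 = 941.375
M(120°) = 5602/5 = 1120.400
Difference = 1120.400 − 941.375 = 179.025 ms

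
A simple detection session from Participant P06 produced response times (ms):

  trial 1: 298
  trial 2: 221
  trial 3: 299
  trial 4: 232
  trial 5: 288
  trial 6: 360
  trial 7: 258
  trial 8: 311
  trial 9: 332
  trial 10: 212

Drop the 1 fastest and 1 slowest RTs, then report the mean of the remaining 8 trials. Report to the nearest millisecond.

Sorted: 212, 221, 232, 258, 288, 298, 299, 311, 332, 360
Drop lowest 1 (212) and highest 1 (360)
Remaining (n=8): Σ = 2239, mean = 2239/8 = 279.875

280 ms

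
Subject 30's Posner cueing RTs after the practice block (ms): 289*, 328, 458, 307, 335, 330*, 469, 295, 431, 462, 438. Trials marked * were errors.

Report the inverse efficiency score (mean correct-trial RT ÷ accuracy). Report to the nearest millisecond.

Correct trials (n=9): 328, 458, 307, 335, 469, 295, 431, 462, 438
Mean correct RT = 3523/9 = 391.4444 ms
Proportion correct = 9/11
IES = 391.4444 / (9/11) = 478.432 ms

478 ms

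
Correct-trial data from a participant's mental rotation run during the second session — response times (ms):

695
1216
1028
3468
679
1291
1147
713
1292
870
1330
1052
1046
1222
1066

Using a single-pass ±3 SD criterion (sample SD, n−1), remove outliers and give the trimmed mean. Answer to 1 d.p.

n = 15, ΣRT = 18115, M = 1207.667
Σ(x−M)² = 6145831.33; s = √(6145831.33/14) = 662.562
Cutoffs: 1207.667 ± 3·662.562 → [-780.0, 3195.4]
Outside: 3468 → excluded.
Retained (n=14): Σ = 14647, mean = 14647/14 = 1046.214

1046.2 ms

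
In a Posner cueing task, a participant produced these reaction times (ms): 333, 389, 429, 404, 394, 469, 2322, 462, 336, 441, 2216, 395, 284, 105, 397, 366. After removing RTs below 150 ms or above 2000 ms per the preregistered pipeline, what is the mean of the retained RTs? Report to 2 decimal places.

Excluded: 105, 2216, 2322
Retained (n=13): Σ = 5099
Mean = 5099/13 = 392.2308

392.23 ms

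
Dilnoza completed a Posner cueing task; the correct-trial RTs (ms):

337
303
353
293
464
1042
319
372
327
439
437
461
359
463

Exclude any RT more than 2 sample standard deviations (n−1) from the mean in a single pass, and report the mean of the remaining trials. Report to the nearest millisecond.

n = 14, ΣRT = 5969, M = 426.357
Σ(x−M)² = 458505.21; s = √(458505.21/13) = 187.802
Cutoffs: 426.357 ± 2·187.802 → [50.8, 802.0]
Outside: 1042 → excluded.
Retained (n=13): Σ = 4927, mean = 4927/13 = 379.000

379 ms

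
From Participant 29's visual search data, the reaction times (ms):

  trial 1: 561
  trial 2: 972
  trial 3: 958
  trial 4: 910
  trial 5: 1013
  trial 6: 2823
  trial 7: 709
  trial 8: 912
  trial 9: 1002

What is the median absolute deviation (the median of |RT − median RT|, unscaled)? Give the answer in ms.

48 ms

Sorted: 561, 709, 910, 912, 958, 972, 1002, 1013, 2823 → median = 958
|x − 958|: 397, 14, 0, 48, 55, 1865, 249, 46, 44
Sorted deviations: 0, 14, 44, 46, 48, 55, 249, 397, 1865 → MAD = 48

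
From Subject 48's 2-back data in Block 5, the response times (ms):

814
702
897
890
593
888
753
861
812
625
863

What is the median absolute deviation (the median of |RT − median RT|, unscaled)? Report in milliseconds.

Sorted: 593, 625, 702, 753, 812, 814, 861, 863, 888, 890, 897 → median = 814
|x − 814|: 0, 112, 83, 76, 221, 74, 61, 47, 2, 189, 49
Sorted deviations: 0, 2, 47, 49, 61, 74, 76, 83, 112, 189, 221 → MAD = 74

74 ms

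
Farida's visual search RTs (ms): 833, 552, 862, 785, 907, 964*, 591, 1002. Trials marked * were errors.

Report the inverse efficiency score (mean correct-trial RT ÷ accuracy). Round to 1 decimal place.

Correct trials (n=7): 833, 552, 862, 785, 907, 591, 1002
Mean correct RT = 5532/7 = 790.2857 ms
Proportion correct = 7/8
IES = 790.2857 / (7/8) = 903.184 ms

903.2 ms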